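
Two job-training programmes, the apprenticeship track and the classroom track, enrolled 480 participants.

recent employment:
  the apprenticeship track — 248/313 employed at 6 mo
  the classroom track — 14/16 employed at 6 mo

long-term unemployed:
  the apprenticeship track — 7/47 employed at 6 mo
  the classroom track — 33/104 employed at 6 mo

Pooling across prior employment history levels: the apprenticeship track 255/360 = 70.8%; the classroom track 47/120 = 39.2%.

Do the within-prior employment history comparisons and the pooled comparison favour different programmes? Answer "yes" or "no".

yes

Within each prior employment history level (recent employment 79.2% vs 87.5%; long-term unemployed 14.9% vs 31.7%), the classroom track has the higher rate every time. Pooled: 70.8% vs 39.2% — the apprenticeship track has the higher rate overall. The two comparisons disagree.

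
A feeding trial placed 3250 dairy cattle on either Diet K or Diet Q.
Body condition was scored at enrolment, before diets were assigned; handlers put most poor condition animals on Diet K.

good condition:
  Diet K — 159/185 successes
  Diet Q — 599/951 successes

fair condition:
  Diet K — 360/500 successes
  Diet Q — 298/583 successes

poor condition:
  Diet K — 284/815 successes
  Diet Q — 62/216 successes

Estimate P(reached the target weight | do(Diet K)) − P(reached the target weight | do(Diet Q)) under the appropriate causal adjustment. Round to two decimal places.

Within every starting body condition level Diet K has the higher rate, yet pooled Diet Q does — Simpson's reversal.
Nothing the diet does changes starting body condition; the imbalance is an allocation artefact. With starting body condition also predicting the outcome, the pooled figure is confounded, and the within-stratum comparison is the causal one.
Adjusting over the population distribution of starting body condition: 0.350·(0.859−0.630) + 0.333·(0.720−0.511) + 0.317·(0.348−0.287) = +0.169.

+0.17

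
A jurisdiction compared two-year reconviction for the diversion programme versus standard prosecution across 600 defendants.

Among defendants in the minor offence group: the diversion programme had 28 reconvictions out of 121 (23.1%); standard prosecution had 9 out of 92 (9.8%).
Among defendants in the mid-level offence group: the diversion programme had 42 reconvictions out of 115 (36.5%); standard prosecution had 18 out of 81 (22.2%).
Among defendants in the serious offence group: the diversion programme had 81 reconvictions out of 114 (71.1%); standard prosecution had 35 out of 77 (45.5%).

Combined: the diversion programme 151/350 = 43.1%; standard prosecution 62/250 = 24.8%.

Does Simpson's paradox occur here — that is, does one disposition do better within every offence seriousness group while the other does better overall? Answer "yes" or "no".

Within each offence seriousness level (minor offence 23.1% vs 9.8%; mid-level offence 36.5% vs 22.2%; serious offence 71.1% vs 45.5%), standard prosecution has the lower rate every time. Pooled: 43.1% vs 24.8% — standard prosecution has the lower rate overall. They agree.

no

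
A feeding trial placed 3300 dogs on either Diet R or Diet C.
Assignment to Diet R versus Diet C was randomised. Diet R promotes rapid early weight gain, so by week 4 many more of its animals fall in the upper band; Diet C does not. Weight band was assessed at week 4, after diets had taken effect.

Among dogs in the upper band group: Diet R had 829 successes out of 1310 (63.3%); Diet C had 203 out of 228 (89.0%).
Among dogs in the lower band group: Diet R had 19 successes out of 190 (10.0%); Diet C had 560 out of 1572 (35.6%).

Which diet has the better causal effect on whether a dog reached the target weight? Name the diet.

Diet R

The stratified and pooled comparisons disagree (Diet C wins within each week-4 weight band; Diet R wins overall), so the answer turns on the causal role of week-4 weight band.
Stratifying would compare diets among dogs the diets themselves sorted into week-4 weight band groups — a form of selection on an intermediate. The unconditioned pooled rates give the total causal effect.
Pooled: Diet R 56.5% vs Diet C 42.4%; Diet R is higher overall.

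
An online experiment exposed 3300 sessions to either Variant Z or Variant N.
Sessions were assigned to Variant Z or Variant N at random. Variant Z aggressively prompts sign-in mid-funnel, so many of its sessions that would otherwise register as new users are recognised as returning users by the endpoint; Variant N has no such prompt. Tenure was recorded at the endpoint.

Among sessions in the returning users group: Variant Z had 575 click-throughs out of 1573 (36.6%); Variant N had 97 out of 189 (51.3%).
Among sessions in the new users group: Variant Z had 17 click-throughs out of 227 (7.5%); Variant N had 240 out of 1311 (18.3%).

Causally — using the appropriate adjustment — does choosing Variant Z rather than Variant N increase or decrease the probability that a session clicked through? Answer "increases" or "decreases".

increases

Variant N is higher inside every user tenure stratum but Variant Z is higher in aggregate. Whether to stratify depends on how user tenure relates to the variant.
User tenure is downstream of the variant. One should not condition on a consequence of treatment, so the overall rates are the right comparison.
Pooled: Variant Z 32.9% vs Variant N 22.5%; Variant Z is higher overall.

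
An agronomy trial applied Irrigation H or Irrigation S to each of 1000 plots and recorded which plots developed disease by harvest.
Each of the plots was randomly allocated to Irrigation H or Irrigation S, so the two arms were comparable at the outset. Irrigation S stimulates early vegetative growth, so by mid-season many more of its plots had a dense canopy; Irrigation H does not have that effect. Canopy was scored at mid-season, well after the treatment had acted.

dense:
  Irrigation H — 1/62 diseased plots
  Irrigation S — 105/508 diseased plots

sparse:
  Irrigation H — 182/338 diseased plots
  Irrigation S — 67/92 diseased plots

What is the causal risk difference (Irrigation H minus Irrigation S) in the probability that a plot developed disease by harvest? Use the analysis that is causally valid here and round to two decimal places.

+0.17

Mid-season canopy lies on the pathway irrigation → mid-season canopy → outcome, so adjusting for it blocks the indirect effect. For the total causal effect of irrigation, use the unadjusted pooled rates.
The causal difference is the pooled difference: 0.458 − 0.287 = +0.171.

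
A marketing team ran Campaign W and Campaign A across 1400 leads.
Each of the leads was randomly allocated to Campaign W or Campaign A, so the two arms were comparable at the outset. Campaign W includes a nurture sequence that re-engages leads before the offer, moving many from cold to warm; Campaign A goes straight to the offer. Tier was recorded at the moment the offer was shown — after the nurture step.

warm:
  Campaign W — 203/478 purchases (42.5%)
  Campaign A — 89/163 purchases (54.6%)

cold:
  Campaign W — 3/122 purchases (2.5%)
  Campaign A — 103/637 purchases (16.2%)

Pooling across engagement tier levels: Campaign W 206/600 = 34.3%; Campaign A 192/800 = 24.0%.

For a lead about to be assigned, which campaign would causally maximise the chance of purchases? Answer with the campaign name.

Campaign W

Engagement tier is recorded after the campaign and is itself shifted by it — it sits on the causal path from campaign to outcome. Conditioning on a mediator would strip out part of the effect we want; the pooled comparison gives the total causal effect.
Pooled: Campaign W 34.3% vs Campaign A 24.0%; Campaign W is higher overall.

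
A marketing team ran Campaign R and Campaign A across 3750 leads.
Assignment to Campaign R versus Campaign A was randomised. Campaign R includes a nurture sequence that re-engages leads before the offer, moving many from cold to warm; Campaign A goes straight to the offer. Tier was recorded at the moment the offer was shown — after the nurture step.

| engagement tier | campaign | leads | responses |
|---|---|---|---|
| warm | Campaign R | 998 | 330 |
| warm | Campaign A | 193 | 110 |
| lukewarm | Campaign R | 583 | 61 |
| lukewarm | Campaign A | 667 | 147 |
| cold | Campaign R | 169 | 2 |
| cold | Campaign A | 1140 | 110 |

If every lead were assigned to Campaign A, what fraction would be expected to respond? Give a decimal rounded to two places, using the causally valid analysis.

Engagement tier is downstream of the campaign. One should not condition on a consequence of treatment, so the overall rates are the right comparison.
So P(outcome | do(Campaign A)) is just the pooled rate for Campaign A: 367/2000 = 0.183.

0.18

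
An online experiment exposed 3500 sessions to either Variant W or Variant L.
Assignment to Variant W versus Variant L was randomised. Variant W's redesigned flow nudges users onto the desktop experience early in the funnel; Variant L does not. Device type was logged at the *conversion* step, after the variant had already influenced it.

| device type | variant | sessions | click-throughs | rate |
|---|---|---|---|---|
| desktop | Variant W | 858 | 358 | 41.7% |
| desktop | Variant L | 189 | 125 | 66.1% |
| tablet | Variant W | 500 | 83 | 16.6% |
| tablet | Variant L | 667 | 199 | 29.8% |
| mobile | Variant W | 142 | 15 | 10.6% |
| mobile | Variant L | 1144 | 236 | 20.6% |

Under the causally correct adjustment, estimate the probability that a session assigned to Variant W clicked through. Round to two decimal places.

Within every device type level Variant L has the higher rate, yet pooled Variant W does — Simpson's reversal.
Device type is downstream of the variant. One should not condition on a consequence of treatment, so the overall rates are the right comparison.
So P(outcome | do(Variant W)) is just the pooled rate for Variant W: 456/1500 = 0.304.

0.30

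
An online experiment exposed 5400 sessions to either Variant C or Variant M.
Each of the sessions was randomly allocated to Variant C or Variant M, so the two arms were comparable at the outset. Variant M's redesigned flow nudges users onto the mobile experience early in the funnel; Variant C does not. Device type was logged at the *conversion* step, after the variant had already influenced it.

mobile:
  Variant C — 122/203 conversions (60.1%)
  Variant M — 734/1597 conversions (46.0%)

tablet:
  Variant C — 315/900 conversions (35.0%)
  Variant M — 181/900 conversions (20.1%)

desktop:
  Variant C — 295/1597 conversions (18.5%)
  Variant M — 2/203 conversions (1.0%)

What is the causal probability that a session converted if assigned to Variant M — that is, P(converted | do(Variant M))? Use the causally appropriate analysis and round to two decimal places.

0.34

Stratifying would compare variants among sessions the variants themselves sorted into device type groups — a form of selection on an intermediate. The unconditioned pooled rates give the total causal effect.
So P(outcome | do(Variant M)) is just the pooled rate for Variant M: 917/2700 = 0.340.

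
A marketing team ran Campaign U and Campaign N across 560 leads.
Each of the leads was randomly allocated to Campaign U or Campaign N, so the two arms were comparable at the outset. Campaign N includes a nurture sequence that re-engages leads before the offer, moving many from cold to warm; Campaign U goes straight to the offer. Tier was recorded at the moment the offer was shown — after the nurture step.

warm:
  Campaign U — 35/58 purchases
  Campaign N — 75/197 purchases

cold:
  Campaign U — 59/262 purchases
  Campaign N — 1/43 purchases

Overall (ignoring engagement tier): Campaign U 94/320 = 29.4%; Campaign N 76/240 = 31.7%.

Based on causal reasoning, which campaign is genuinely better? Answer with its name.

Campaign N

Engagement tier is recorded after the campaign and is itself shifted by it — it sits on the causal path from campaign to outcome. Conditioning on a mediator would strip out part of the effect we want; the pooled comparison gives the total causal effect.
Pooled: Campaign U 29.4% vs Campaign N 31.7%; Campaign N is higher overall.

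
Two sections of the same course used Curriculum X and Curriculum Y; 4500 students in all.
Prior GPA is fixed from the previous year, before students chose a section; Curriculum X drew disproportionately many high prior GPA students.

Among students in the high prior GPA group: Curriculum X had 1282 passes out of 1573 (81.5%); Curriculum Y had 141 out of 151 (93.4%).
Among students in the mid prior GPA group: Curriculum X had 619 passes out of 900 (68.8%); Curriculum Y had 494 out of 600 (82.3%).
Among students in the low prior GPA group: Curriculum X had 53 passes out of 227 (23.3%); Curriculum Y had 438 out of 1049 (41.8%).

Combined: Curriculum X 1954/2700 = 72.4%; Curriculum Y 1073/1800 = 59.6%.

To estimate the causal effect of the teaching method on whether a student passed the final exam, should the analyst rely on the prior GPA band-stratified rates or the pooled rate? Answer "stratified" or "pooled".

stratified

Here prior GPA band is a common cause — it drives both which teaching method a case falls under and the outcome. The crude comparison mixes populations; the stratum-specific rates are the causally relevant ones.
Within each level — high prior GPA: 81.5% vs 93.4%; mid prior GPA: 68.8% vs 82.3%; low prior GPA: 23.3% vs 41.8% — Curriculum Y is higher every time.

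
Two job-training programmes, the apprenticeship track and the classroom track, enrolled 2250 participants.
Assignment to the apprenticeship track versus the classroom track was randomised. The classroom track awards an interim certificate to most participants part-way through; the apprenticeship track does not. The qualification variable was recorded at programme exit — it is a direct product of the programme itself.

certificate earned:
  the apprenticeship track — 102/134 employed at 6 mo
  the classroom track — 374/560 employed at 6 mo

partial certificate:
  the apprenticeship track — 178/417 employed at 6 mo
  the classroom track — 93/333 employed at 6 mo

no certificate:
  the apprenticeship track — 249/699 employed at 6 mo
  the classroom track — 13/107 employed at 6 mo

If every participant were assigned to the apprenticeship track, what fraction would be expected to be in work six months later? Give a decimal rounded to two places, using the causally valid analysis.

The stratified and pooled comparisons disagree (the apprenticeship track wins within each qualification attained during the programme; the classroom track wins overall), so the answer turns on the causal role of qualification attained during the programme.
Qualification attained during the programme is downstream of the programme. One should not condition on a consequence of treatment, so the overall rates are the right comparison.
So P(outcome | do(the apprenticeship track)) is just the pooled rate for the apprenticeship track: 529/1250 = 0.423.

0.42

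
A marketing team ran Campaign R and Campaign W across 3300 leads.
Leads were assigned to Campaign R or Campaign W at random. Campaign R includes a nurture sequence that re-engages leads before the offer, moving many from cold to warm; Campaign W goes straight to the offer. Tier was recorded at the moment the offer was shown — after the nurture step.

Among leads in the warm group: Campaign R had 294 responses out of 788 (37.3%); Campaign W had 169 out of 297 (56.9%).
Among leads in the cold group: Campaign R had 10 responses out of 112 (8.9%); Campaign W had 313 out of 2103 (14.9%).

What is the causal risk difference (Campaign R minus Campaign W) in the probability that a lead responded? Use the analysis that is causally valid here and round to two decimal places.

+0.14

Because the campaign influences engagement tier, engagement tier is a post-treatment mediator, not a confounder. Stratifying on it would bias the estimate; the causal effect is the crude pooled difference.
The causal difference is the pooled difference: 0.338 − 0.201 = +0.137.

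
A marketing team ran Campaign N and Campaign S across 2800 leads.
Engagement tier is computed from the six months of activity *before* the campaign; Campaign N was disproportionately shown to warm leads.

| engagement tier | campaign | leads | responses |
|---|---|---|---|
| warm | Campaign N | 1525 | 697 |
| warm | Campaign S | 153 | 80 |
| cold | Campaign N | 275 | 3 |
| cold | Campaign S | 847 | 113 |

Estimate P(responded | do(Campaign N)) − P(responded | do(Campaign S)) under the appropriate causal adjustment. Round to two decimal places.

-0.09

The stratified and pooled comparisons disagree (Campaign S wins within each engagement tier; Campaign N wins overall), so the answer turns on the causal role of engagement tier.
Engagement tier is set before the campaign has any effect — it is not caused by the campaign — and it independently drives the outcome. That makes it a confounder, so the causal comparison is within engagement tier levels.
Adjusting over the population distribution of engagement tier: 0.599·(0.457−0.523) + 0.401·(0.011−0.133) = -0.089.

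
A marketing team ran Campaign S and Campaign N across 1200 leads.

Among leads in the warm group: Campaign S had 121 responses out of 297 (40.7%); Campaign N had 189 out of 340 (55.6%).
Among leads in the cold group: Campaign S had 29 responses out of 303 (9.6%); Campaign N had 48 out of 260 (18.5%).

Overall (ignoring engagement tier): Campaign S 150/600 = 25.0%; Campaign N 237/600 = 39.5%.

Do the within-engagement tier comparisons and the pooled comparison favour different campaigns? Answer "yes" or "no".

Within each engagement tier level (warm 40.7% vs 55.6%; cold 9.6% vs 18.5%), Campaign N has the higher rate every time. Pooled: 25.0% vs 39.5% — Campaign N has the higher rate overall. They agree.

no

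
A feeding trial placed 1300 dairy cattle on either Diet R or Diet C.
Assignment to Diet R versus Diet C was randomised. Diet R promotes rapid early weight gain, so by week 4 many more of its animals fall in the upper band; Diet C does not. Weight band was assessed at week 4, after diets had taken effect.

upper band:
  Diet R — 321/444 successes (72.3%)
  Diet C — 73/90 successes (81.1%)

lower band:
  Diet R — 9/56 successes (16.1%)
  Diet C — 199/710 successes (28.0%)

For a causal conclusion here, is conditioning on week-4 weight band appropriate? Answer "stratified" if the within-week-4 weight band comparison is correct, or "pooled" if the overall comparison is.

pooled

Stratifying would compare diets among dairy cattle the diets themselves sorted into week-4 weight band groups — a form of selection on an intermediate. The unconditioned pooled rates give the total causal effect.
Pooled: Diet R 66.0% vs Diet C 34.0%; Diet R is higher overall.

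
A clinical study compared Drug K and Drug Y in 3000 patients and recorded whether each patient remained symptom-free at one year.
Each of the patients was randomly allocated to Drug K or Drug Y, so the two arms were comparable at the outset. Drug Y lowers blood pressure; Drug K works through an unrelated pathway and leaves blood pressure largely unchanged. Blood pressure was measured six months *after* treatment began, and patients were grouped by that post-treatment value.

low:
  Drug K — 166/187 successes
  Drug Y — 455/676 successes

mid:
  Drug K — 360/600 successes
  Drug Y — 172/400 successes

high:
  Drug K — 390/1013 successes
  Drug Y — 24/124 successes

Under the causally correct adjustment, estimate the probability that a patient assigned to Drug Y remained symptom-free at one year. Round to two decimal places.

Blood pressure lies on the pathway drug → blood pressure → outcome, so adjusting for it blocks the indirect effect. For the total causal effect of drug, use the unadjusted pooled rates.
So P(outcome | do(Drug Y)) is just the pooled rate for Drug Y: 651/1200 = 0.542.

0.54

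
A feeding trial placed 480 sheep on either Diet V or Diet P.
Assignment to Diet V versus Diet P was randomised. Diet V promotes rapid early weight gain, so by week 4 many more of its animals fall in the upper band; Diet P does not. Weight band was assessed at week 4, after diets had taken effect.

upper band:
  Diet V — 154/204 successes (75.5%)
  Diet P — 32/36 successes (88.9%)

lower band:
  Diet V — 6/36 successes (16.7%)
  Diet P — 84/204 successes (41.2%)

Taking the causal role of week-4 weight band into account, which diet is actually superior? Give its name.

Diet V

Because the diet influences week-4 weight band, week-4 weight band is a post-treatment mediator, not a confounder. Stratifying on it would bias the estimate; the causal effect is the crude pooled difference.
Pooled: Diet V 66.7% vs Diet P 48.3%; Diet V is higher overall.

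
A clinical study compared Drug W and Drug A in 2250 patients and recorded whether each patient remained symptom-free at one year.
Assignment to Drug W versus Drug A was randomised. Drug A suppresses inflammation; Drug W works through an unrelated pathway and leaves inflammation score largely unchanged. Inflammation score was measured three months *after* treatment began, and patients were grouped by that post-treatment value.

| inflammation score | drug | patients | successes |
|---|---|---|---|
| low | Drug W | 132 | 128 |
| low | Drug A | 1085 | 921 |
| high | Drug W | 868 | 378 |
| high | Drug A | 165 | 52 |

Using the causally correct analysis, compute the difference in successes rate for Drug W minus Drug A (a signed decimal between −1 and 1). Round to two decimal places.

-0.27

Inflammation score is downstream of the drug. One should not condition on a consequence of treatment, so the overall rates are the right comparison.
The causal difference is the pooled difference: 0.506 − 0.778 = -0.272.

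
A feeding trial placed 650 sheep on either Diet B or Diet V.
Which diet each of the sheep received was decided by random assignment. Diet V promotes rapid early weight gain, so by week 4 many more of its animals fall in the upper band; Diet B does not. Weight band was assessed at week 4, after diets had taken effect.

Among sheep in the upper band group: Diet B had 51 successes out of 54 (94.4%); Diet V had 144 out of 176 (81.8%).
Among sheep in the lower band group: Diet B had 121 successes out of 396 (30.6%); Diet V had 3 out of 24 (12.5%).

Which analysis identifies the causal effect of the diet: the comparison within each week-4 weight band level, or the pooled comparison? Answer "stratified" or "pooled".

pooled

Week-4 weight band is downstream of the diet. One should not condition on a consequence of treatment, so the overall rates are the right comparison.
Pooled: Diet B 38.2% vs Diet V 73.5%; Diet V is higher overall.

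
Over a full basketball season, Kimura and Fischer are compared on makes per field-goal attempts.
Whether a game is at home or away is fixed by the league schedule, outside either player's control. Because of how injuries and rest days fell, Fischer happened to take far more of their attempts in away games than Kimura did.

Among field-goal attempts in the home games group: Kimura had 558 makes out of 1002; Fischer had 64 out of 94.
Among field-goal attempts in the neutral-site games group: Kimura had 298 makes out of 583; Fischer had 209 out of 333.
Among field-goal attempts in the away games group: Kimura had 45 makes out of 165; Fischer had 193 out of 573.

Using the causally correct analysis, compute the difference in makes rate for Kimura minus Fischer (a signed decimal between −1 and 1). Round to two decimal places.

Within every game venue level Fischer has the higher rate, yet pooled Kimura does — Simpson's reversal.
Game venue satisfies the back-door criterion: it is not a descendant of the player, and it blocks the spurious path from player to outcome. Adjusting for it (i.e., using the within-game venue rates) gives the causal effect.
Adjusting over the population distribution of game venue: 0.399·(0.557−0.681) + 0.333·(0.511−0.628) + 0.268·(0.273−0.337) = -0.105.

-0.11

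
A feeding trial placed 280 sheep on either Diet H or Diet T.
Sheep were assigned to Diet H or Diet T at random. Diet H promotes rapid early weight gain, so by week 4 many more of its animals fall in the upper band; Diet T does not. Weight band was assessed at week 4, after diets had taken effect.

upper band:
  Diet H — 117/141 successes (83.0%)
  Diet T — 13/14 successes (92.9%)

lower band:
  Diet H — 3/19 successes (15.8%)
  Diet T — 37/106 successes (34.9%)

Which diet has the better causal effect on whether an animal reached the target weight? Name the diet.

Stratifying would compare diets among sheep the diets themselves sorted into week-4 weight band groups — a form of selection on an intermediate. The unconditioned pooled rates give the total causal effect.
Pooled: Diet H 75.0% vs Diet T 41.7%; Diet H is higher overall.

Diet H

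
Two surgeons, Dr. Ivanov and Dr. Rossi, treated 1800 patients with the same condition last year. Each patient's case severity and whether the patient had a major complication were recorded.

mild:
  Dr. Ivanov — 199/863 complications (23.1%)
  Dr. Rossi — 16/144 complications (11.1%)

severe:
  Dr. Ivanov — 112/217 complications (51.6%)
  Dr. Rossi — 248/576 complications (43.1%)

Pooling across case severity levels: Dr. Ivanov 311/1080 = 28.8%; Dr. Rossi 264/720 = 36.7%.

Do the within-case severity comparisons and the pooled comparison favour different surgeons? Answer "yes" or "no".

Within each case severity level (mild 23.1% vs 11.1%; severe 51.6% vs 43.1%), Dr. Rossi has the lower rate every time. Pooled: 28.8% vs 36.7% — Dr. Ivanov has the lower rate overall. The two comparisons disagree.

yes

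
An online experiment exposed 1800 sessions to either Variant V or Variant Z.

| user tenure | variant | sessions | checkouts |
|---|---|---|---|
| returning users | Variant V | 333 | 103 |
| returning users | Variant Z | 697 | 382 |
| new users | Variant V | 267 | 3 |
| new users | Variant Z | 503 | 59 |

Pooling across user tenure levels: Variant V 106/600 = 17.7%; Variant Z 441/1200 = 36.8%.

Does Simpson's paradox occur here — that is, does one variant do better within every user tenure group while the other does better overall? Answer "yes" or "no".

no

Within each user tenure level (returning users 30.9% vs 54.8%; new users 1.1% vs 11.7%), Variant Z has the higher rate every time. Pooled: 17.7% vs 36.8% — Variant Z has the higher rate overall. They agree.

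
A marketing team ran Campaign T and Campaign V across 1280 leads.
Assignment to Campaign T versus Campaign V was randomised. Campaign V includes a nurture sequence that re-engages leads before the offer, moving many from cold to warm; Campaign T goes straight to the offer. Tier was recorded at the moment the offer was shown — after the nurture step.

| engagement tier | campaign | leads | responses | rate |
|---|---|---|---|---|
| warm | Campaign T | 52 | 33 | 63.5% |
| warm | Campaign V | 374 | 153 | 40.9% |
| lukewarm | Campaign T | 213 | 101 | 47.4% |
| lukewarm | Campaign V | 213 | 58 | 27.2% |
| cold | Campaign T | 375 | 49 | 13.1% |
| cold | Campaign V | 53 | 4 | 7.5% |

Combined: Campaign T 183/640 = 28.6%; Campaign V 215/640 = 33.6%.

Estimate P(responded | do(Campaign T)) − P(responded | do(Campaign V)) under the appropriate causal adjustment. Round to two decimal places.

-0.05

Within every engagement tier level Campaign T has the higher rate, yet pooled Campaign V does — Simpson's reversal.
The distribution of engagement tier is itself part of what the campaign does — it is an intermediate outcome. Holding it fixed would remove that part of the effect; the total effect is the pooled difference.
The causal difference is the pooled difference: 0.286 − 0.336 = -0.050.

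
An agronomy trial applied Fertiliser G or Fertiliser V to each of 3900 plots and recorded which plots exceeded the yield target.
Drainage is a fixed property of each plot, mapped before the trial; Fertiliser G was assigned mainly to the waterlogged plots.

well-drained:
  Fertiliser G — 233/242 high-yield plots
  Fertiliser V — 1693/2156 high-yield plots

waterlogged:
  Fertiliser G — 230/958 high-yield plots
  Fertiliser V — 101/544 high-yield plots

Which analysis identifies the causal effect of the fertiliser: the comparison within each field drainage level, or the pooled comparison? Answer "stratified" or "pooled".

stratified

Field drainage differs across fertilisers for reasons unrelated to any effect of the fertiliser itself, and it separately predicts the outcome — a classic confounder. We must compare within field drainage levels.
Within each level — well-drained: 96.3% vs 78.5%; waterlogged: 24.0% vs 18.6% — Fertiliser G is higher every time.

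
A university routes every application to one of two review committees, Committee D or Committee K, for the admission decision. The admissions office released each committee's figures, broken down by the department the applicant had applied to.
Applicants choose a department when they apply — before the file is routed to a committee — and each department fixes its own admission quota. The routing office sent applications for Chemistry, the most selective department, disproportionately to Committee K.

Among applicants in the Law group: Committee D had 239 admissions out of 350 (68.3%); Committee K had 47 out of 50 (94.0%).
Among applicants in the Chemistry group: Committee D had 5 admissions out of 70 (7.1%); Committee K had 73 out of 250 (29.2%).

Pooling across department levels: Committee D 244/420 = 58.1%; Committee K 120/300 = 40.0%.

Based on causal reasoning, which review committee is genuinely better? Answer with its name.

Within every department level Committee K has the higher rate, yet pooled Committee D does — Simpson's reversal.
Department is set before the review committee has any effect — it is not caused by the review committee — and it independently drives the outcome. That makes it a confounder, so the causal comparison is within department levels.
Within each level — Law: 68.3% vs 94.0%; Chemistry: 7.1% vs 29.2% — Committee K is higher every time.

Committee K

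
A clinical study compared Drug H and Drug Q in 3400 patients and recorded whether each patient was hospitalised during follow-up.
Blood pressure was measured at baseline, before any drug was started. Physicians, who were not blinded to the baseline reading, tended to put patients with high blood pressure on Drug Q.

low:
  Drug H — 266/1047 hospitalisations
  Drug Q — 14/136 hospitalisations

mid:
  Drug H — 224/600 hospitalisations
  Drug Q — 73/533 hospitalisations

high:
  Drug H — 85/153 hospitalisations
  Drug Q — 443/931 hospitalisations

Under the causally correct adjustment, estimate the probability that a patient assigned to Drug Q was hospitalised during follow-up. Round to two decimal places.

Blood pressure is set before the drug has any effect — it is not caused by the drug — and it independently drives the outcome. That makes it a confounder, so the causal comparison is within blood pressure levels.
Standardising Drug Q to the population blood pressure mix: 0.348·14/136 + 0.333·73/533 + 0.319·443/931 = 0.233.

0.23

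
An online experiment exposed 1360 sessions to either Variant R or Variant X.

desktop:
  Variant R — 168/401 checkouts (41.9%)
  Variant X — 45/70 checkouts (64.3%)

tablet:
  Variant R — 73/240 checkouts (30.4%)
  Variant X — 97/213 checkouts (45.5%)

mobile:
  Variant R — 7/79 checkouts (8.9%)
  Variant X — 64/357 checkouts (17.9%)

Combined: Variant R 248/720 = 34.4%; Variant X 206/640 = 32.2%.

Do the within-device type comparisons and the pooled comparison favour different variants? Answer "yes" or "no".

yes

Within each device type level (desktop 41.9% vs 64.3%; tablet 30.4% vs 45.5%; mobile 8.9% vs 17.9%), Variant X has the higher rate every time. Pooled: 34.4% vs 32.2% — Variant R has the higher rate overall. The two comparisons disagree.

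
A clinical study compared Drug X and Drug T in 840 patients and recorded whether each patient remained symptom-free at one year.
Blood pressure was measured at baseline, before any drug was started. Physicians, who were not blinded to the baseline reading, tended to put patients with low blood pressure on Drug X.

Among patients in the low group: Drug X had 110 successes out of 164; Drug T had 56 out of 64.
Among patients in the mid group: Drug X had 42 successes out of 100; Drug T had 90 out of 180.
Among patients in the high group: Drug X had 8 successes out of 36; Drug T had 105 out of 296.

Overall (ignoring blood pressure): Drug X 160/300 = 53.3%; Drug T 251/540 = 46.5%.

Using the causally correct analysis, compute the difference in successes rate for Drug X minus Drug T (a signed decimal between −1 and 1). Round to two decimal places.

-0.13

The blood pressure-specific comparison favours Drug T throughout, but the pooled figures favour Drug X. The question is whether to condition on blood pressure.
Blood pressure satisfies the back-door criterion: it is not a descendant of the drug, and it blocks the spurious path from drug to outcome. Adjusting for it (i.e., using the within-blood pressure rates) gives the causal effect.
Adjusting over the population distribution of blood pressure: 0.271·(0.671−0.875) + 0.333·(0.420−0.500) + 0.395·(0.222−0.355) = -0.134.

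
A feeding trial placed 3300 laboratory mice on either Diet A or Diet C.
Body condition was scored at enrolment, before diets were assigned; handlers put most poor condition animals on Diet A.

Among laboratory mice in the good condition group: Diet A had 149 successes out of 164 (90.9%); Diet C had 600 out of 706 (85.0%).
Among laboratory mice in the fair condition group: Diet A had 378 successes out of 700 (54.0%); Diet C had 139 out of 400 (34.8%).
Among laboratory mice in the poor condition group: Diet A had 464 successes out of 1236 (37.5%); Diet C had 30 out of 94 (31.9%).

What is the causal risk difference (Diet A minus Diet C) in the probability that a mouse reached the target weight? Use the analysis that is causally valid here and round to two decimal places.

+0.10

Starting body condition satisfies the back-door criterion: it is not a descendant of the diet, and it blocks the spurious path from diet to outcome. Adjusting for it (i.e., using the within-starting body condition rates) gives the causal effect.
Adjusting over the population distribution of starting body condition: 0.264·(0.909−0.850) + 0.333·(0.540−0.347) + 0.403·(0.375−0.319) = +0.102.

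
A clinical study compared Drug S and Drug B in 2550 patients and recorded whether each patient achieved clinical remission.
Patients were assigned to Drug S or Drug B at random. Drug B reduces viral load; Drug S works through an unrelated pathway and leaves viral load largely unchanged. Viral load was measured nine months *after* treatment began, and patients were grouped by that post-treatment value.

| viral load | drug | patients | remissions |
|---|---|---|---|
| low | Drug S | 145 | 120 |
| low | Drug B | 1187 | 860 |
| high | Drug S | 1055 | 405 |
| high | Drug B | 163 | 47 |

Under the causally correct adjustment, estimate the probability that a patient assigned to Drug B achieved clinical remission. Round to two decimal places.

0.67

Within every viral load level Drug S has the higher rate, yet pooled Drug B does — Simpson's reversal.
Because the drug influences viral load, viral load is a post-treatment mediator, not a confounder. Stratifying on it would bias the estimate; the causal effect is the crude pooled difference.
So P(outcome | do(Drug B)) is just the pooled rate for Drug B: 907/1350 = 0.672.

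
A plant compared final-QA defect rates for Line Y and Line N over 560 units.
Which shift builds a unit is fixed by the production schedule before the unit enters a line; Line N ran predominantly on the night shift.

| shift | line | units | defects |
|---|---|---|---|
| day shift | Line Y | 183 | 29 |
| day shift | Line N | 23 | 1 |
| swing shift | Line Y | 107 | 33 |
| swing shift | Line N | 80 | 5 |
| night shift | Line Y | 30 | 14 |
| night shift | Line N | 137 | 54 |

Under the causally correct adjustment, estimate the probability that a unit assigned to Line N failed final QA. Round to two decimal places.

0.15

The stratified and pooled comparisons disagree (Line N wins within each shift; Line Y wins overall), so the answer turns on the causal role of shift.
Shift differs across lines for reasons unrelated to any effect of the line itself, and it separately predicts the outcome — a classic confounder. We must compare within shift levels.
Standardising Line N to the population shift mix: 0.368·1/23 + 0.334·5/80 + 0.298·54/137 = 0.154.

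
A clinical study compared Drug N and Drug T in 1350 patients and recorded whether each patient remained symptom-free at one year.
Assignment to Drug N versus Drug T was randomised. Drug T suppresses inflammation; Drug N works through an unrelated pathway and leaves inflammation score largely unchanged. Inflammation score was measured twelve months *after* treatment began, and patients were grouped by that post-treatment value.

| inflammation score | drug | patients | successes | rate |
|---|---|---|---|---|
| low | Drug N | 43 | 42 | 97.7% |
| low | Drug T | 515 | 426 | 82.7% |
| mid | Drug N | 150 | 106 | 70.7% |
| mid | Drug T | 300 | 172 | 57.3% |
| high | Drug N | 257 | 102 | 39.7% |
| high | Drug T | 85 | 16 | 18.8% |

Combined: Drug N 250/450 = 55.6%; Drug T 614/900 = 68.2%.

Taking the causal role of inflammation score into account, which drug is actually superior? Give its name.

The distribution of inflammation score is itself part of what the drug does — it is an intermediate outcome. Holding it fixed would remove that part of the effect; the total effect is the pooled difference.
Pooled: Drug N 55.6% vs Drug T 68.2%; Drug T is higher overall.

Drug T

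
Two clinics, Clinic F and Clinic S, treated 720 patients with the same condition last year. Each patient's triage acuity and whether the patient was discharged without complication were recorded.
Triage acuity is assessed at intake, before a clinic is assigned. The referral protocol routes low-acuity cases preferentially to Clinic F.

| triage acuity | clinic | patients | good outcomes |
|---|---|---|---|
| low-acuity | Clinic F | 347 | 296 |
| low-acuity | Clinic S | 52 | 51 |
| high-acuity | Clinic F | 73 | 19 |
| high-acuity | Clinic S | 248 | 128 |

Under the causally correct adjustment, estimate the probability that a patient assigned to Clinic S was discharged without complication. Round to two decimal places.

0.77

Here triage acuity is a common cause — it drives both which clinic a case falls under and the outcome. The crude comparison mixes populations; the stratum-specific rates are the causally relevant ones.
Standardising Clinic S to the population triage acuity mix: 0.554·51/52 + 0.446·128/248 = 0.774.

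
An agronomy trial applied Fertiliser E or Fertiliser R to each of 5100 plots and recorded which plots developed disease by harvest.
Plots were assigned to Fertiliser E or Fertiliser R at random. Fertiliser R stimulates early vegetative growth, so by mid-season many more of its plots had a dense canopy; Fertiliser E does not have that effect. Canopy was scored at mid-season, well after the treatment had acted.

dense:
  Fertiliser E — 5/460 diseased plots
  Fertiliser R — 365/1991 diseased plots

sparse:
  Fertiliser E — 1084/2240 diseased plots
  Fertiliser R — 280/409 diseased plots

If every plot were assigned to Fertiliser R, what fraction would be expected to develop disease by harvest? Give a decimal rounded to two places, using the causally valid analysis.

Mid-season canopy lies on the pathway fertiliser → mid-season canopy → outcome, so adjusting for it blocks the indirect effect. For the total causal effect of fertiliser, use the unadjusted pooled rates.
So P(outcome | do(Fertiliser R)) is just the pooled rate for Fertiliser R: 645/2400 = 0.269.

0.27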